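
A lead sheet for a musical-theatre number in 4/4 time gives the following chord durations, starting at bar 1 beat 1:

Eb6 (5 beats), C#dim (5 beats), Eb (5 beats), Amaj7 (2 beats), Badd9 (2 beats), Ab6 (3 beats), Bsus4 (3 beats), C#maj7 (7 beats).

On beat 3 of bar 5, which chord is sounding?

Badd9

Beat 3 of bar 5 is beat (5−1)×4 + 3 = 19 overall.
Running totals: Eb6 ends at 5, C#dim ends at 10, Eb ends at 15, Amaj7 ends at 17, Badd9 ends at 19.
Beat 19 falls within Badd9.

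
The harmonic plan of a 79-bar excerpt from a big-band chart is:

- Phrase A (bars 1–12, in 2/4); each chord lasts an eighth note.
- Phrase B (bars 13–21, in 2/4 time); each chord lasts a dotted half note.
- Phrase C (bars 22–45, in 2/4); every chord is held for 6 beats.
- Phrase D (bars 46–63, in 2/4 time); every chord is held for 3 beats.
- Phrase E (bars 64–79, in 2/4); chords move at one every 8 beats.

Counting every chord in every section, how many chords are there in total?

78 chords

A has 24 beats and chords last 0.5 each, so 48 chords.
B has 18 beats and chords last 3 each, so 6 chords.
C has 48 beats and chords last 6 each, so 8 chords.
D has 36 beats and chords last 3 each, so 12 chords.
E has 32 beats and chords last 8 each, so 4 chords.
Total: 48 + 6 + 8 + 12 + 4 = 78.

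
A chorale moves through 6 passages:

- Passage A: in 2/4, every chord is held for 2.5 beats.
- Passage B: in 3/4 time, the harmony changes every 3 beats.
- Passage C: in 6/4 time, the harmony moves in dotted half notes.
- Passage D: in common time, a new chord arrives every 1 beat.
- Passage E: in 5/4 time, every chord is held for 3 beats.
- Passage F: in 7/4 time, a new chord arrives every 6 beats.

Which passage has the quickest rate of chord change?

A: each chord is 2.5 beats in 2/4, so 0.8 per bar.
B: each chord is 3 beats in 3/4, so 1 per bar.
C: each chord is 3 beats in 6/4, so 2 per bar.
D: each chord is 1 beat in 4/4, so 4 per bar.
E: each chord is 3 beats in 5/4, so 5/3 per bar.
F: each chord is 6 beats in 7/4, so 7/6 per bar.
Fastest is D at 4 chords/bar.

Passage D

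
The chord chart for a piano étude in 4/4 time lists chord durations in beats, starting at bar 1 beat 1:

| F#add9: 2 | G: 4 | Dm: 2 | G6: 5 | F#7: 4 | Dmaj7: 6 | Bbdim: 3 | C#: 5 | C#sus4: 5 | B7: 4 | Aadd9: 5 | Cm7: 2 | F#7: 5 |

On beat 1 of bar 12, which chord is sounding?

Aadd9

Beat 1 of bar 12 is beat (12−1)×4 + 1 = 45 overall.
Running totals: F#add9 ends at 2, G ends at 6, Dm ends at 8, G6 ends at 13, F#7 ends at 17, Dmaj7 ends at 23, Bbdim ends at 26, C# ends at 31, C#sus4 ends at 36, B7 ends at 40, Aadd9 ends at 45.
Beat 45 falls within Aadd9.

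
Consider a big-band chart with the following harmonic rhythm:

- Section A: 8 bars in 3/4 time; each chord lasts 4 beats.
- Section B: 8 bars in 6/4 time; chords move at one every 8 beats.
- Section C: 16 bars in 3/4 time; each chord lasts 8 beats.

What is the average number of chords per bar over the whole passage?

A: 8 × 3 = 24 beats ÷ 4 = 6 chords.
B: 8 × 6 = 48 beats ÷ 8 = 6 chords.
C: 16 × 3 = 48 beats ÷ 8 = 6 chords.
Overall: 18 chords over 32 bars → 18/32 = 9/16 chords per bar.

9/16 chords per bar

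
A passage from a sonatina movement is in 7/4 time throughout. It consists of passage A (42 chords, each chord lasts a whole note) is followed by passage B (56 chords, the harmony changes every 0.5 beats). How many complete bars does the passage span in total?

A: 42 × 4 = 168 beats = 24 bars.
B: 56 × 0.5 = 28 beats = 4 bars.
Total: 24 + 4 = 28 bars.

28 bars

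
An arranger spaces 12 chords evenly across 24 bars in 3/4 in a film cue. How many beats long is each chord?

24 bars × 3 beats/bar = 72 beats total.
72 beats ÷ 12 chords = 6 beats per chord.

6 beats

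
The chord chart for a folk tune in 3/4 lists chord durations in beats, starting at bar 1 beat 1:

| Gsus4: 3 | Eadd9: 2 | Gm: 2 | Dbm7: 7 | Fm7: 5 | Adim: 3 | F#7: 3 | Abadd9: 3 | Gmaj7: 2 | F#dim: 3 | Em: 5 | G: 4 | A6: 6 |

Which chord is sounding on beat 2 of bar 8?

F#7

Beat 2 of bar 8 is beat (8−1)×3 + 2 = 23 overall.
Running totals: Gsus4 ends at 3, Eadd9 ends at 5, Gm ends at 7, Dbm7 ends at 14, Fm7 ends at 19, Adim ends at 22, F#7 ends at 25.
Beat 23 falls within F#7.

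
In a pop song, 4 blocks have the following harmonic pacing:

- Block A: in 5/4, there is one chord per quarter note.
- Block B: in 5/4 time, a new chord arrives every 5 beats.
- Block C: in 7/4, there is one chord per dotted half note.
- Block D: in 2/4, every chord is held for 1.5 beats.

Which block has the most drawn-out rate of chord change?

Block B

A: 5 beats/bar ÷ 1 beat/chord = 5 chords/bar.
B: 5 beats/bar ÷ 5 beats/chord = 1 chord/bar.
C: 7 beats/bar ÷ 3 beats/chord = 7/3 chords/bar.
D: 2 beats/bar ÷ 1.5 beats/chord = 4/3 chords/bar.
Slowest is B at 1 chords/bar.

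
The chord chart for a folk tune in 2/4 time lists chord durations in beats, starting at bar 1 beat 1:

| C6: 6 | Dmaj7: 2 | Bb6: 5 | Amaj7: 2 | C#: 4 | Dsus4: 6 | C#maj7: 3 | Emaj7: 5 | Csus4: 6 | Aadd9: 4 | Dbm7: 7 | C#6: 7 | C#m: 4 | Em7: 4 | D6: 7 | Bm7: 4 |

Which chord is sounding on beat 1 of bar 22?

Beat 1 of bar 22 is beat (22−1)×2 + 1 = 43 overall.
Running totals: C6 ends at 6, Dmaj7 ends at 8, Bb6 ends at 13, Amaj7 ends at 15, C# ends at 19, Dsus4 ends at 25, C#maj7 ends at 28, Emaj7 ends at 33, Csus4 ends at 39, Aadd9 ends at 43.
Beat 43 falls within Aadd9.

Aadd9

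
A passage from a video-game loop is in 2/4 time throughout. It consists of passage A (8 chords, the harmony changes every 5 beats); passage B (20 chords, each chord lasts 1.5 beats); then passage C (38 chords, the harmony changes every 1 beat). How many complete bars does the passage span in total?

A: 8 × 5 = 40 beats = 20 bars.
B: 20 × 1.5 = 30 beats = 15 bars.
C: 38 × 1 = 38 beats = 19 bars.
Total: 20 + 15 + 19 = 54 bars.

54 bars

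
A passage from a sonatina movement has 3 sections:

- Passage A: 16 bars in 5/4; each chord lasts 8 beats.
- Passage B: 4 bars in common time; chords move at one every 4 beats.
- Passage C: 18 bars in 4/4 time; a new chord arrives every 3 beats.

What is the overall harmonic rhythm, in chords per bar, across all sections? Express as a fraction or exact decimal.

A: 16 bars of 5 beats is 80 beats; at 8 beats each that's 10 chords.
B: 4 bars of 4 beats is 16 beats; at 4 beats each that's 4 chords.
C: 18 bars of 4 beats is 72 beats; at 3 beats each that's 24 chords.
Overall: 38 chords over 38 bars → 38/38 = 1 chords per bar.

1 chords per bar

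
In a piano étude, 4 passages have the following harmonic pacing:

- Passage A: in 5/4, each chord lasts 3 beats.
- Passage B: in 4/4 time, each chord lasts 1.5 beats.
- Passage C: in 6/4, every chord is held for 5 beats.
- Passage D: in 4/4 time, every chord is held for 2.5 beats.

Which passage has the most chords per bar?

A: each chord is 3 beats in 5/4, so 5/3 per bar.
B: each chord is 1.5 beats in 4/4, so 8/3 per bar.
C: each chord is 5 beats in 6/4, so 1.2 per bar.
D: each chord is 2.5 beats in 4/4, so 1.6 per bar.
Fastest is B at 8/3 chords/bar.

Passage B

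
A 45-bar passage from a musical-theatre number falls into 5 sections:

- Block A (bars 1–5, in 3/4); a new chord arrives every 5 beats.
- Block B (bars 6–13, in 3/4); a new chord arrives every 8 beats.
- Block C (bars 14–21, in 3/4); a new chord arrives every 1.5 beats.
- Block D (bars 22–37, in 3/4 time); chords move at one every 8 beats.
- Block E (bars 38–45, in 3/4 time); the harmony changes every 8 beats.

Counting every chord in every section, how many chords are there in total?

31 chords

A: 5·3 = 15 beats, 15/5 = 3 chords.
B: 8·3 = 24 beats, 24/8 = 3 chords.
C: 8·3 = 24 beats, 24/1.5 = 16 chords.
D: 16·3 = 48 beats, 48/8 = 6 chords.
E: 8·3 = 24 beats, 24/8 = 3 chords.
Total: 3 + 3 + 16 + 6 + 3 = 31.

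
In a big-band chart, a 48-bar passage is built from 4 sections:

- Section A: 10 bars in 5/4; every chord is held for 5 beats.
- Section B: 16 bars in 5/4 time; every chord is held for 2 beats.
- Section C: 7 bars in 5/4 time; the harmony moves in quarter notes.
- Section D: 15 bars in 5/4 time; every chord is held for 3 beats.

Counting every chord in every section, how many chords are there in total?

110 chords

A: 10 bars × 5 beats = 50 beats; 5 beats/chord → 10 chords.
B: 16 bars × 5 beats = 80 beats; 2 beats/chord → 40 chords.
C: 7 bars × 5 beats = 35 beats; 1 beat/chord → 35 chords.
D: 15 bars × 5 beats = 75 beats; 3 beats/chord → 25 chords.
Total: 10 + 40 + 35 + 25 = 110.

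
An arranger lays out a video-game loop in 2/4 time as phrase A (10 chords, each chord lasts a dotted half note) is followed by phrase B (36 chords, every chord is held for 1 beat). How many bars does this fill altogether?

A: 10 × 3 = 30 beats = 15 bars.
B: 36 × 1 = 36 beats = 18 bars.
Total: 15 + 18 = 33 bars.

33 bars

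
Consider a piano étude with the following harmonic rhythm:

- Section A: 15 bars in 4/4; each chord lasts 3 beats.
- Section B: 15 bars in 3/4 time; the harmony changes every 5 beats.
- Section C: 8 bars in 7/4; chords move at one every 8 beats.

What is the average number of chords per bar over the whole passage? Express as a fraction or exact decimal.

A: 15 bars of 4 beats is 60 beats; at 3 beats each that's 20 chords.
B: 15 bars of 3 beats is 45 beats; at 5 beats each that's 9 chords.
C: 8 bars of 7 beats is 56 beats; at 8 beats each that's 7 chords.
Overall: 36 chords over 38 bars → 36/38 = 18/19 chords per bar.

18/19 chords per bar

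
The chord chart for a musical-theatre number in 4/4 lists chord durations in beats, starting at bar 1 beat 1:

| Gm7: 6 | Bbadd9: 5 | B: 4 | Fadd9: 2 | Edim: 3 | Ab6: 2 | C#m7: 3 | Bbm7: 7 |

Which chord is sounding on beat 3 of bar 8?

Bbm7

Beat 3 of bar 8 is beat (8−1)×4 + 3 = 31 overall.
Running totals: Gm7 ends at 6, Bbadd9 ends at 11, B ends at 15, Fadd9 ends at 17, Edim ends at 20, Ab6 ends at 22, C#m7 ends at 25, Bbm7 ends at 32.
Beat 31 falls within Bbm7.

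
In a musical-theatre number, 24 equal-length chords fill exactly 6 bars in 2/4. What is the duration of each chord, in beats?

6 bars × 2 beats/bar = 12 beats total.
12 beats ÷ 24 chords = 0.5 beats per chord.
(That is an eighth note.)

0.5 beats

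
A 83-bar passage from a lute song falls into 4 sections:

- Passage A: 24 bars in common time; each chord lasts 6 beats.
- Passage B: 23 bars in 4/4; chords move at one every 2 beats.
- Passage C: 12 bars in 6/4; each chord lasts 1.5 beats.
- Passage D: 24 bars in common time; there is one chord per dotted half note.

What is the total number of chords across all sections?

A: 24 bars × 4 beats = 96 beats; 6 beats/chord → 16 chords.
B: 23 bars × 4 beats = 92 beats; 2 beats/chord → 46 chords.
C: 12 bars × 6 beats = 72 beats; 1.5 beats/chord → 48 chords.
D: 24 bars × 4 beats = 96 beats; 3 beats/chord → 32 chords.
Total: 16 + 46 + 48 + 32 = 142.

142 chords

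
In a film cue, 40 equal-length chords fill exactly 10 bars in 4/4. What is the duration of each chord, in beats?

1 beat

10 bars × 4 beats/bar = 40 beats total.
40 beats ÷ 40 chords = 1 beats per chord.
(That is a quarter note.)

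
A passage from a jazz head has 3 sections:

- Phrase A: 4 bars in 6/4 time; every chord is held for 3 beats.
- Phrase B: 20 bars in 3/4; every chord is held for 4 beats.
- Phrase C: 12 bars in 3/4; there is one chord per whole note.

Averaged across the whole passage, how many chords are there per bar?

8/9 chords per bar

A: 4 × 6 = 24 beats ÷ 3 = 8 chords.
B: 20 × 3 = 60 beats ÷ 4 = 15 chords.
C: 12 × 3 = 36 beats ÷ 4 = 9 chords.
Overall: 32 chords over 36 bars → 32/36 = 8/9 chords per bar.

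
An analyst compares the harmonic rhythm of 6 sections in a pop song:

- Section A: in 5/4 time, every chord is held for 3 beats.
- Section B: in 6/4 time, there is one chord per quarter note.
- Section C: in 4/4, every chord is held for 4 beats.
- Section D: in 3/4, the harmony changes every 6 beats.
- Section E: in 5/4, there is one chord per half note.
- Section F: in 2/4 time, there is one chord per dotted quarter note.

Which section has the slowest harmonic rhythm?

Section D

A: each chord is 3 beats in 5/4, so 5/3 per bar.
B: each chord is 1 beat in 6/4, so 6 per bar.
C: each chord is 4 beats in 4/4, so 1 per bar.
D: each chord is 6 beats in 3/4, so 0.5 per bar.
E: each chord is 2 beats in 5/4, so 2.5 per bar.
F: each chord is 1.5 beats in 2/4, so 4/3 per bar.
Slowest is D at 0.5 chords/bar.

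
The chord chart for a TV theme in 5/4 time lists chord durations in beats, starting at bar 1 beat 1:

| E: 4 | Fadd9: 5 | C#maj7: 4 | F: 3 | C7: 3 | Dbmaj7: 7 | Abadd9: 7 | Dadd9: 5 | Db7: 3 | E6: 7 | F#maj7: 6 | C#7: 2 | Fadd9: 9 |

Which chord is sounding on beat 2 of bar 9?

Beat 2 of bar 9 is beat (9−1)×5 + 2 = 42 overall.
Running totals: E ends at 4, Fadd9 ends at 9, C#maj7 ends at 13, F ends at 16, C7 ends at 19, Dbmaj7 ends at 26, Abadd9 ends at 33, Dadd9 ends at 38, Db7 ends at 41, E6 ends at 48.
Beat 42 falls within E6.

E6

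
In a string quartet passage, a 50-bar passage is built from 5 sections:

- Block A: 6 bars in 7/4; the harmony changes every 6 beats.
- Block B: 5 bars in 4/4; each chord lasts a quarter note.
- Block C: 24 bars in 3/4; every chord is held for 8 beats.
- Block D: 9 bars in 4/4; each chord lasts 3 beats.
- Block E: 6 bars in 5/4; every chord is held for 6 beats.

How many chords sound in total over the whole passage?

53 chords

A: 6·7 = 42 beats, 42/6 = 7 chords.
B: 5·4 = 20 beats, 20/1 = 20 chords.
C: 24·3 = 72 beats, 72/8 = 9 chords.
D: 9·4 = 36 beats, 36/3 = 12 chords.
E: 6·5 = 30 beats, 30/6 = 5 chords.
Total: 7 + 20 + 9 + 12 + 5 = 53.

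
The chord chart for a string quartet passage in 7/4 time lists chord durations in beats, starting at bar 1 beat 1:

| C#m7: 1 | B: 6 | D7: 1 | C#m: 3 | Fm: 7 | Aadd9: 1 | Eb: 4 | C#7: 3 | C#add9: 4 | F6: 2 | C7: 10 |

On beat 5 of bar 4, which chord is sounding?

Beat 5 of bar 4 is beat (4−1)×7 + 5 = 26 overall.
Running totals: C#m7 ends at 1, B ends at 7, D7 ends at 8, C#m ends at 11, Fm ends at 18, Aadd9 ends at 19, Eb ends at 23, C#7 ends at 26.
Beat 26 falls within C#7.

C#7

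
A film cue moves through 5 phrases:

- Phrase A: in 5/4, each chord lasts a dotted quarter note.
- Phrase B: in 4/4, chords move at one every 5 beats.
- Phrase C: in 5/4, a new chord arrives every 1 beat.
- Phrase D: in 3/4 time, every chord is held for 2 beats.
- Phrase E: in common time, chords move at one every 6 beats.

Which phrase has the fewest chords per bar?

A: each chord is 1.5 beats in 5/4, so 10/3 per bar.
B: each chord is 5 beats in 4/4, so 0.8 per bar.
C: each chord is 1 beat in 5/4, so 5 per bar.
D: each chord is 2 beats in 3/4, so 1.5 per bar.
E: each chord is 6 beats in 4/4, so 2/3 per bar.
Slowest is E at 2/3 chords/bar.

Phrase E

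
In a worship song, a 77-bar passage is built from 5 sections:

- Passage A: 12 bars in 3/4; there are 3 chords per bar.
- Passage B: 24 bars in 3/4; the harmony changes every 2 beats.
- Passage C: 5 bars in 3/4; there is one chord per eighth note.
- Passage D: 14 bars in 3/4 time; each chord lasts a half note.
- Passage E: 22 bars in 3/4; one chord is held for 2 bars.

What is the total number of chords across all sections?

134 chords

A: 12·3 = 36 beats, 36/1 = 36 chords.
B: 24·3 = 72 beats, 72/2 = 36 chords.
C: 5·3 = 15 beats, 15/0.5 = 30 chords.
D: 14·3 = 42 beats, 42/2 = 21 chords.
E: 22·3 = 66 beats, 66/6 = 11 chords.
Total: 36 + 36 + 30 + 21 + 11 = 134.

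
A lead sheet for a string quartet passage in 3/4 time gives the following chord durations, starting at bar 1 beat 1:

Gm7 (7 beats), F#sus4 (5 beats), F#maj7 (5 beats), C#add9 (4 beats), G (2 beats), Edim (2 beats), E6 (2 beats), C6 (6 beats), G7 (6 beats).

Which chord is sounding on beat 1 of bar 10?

C6

Beat 1 of bar 10 is beat (10−1)×3 + 1 = 28 overall.
Running totals: Gm7 ends at 7, F#sus4 ends at 12, F#maj7 ends at 17, C#add9 ends at 21, G ends at 23, Edim ends at 25, E6 ends at 27, C6 ends at 33.
Beat 28 falls within C6.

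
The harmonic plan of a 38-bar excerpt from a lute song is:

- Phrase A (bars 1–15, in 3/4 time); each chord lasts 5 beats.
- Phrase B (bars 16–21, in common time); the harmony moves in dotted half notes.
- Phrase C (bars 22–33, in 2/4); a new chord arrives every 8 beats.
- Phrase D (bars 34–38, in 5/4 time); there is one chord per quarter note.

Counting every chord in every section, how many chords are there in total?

A: 15 bars × 3 beats = 45 beats; 5 beats/chord → 9 chords.
B: 6 bars × 4 beats = 24 beats; 3 beats/chord → 8 chords.
C: 12 bars × 2 beats = 24 beats; 8 beats/chord → 3 chords.
D: 5 bars × 5 beats = 25 beats; 1 beat/chord → 25 chords.
Total: 9 + 8 + 3 + 25 = 45.

45 chords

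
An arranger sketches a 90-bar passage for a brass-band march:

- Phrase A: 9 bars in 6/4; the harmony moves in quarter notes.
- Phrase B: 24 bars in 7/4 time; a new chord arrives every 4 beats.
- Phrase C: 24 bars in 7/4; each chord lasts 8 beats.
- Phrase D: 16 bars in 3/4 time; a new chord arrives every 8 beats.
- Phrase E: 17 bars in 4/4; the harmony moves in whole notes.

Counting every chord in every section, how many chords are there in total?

A has 54 beats and chords last 1 each, so 54 chords.
B has 168 beats and chords last 4 each, so 42 chords.
C has 168 beats and chords last 8 each, so 21 chords.
D has 48 beats and chords last 8 each, so 6 chords.
E has 68 beats and chords last 4 each, so 17 chords.
Total: 54 + 42 + 21 + 6 + 17 = 140.

140 chords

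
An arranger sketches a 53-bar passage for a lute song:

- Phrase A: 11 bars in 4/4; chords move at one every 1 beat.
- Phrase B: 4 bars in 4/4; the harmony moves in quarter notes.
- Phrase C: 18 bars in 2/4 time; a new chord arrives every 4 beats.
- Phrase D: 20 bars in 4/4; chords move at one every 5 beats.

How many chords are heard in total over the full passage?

85 chords

A has 44 beats and chords last 1 each, so 44 chords.
B has 16 beats and chords last 1 each, so 16 chords.
C has 36 beats and chords last 4 each, so 9 chords.
D has 80 beats and chords last 5 each, so 16 chords.
Total: 44 + 16 + 9 + 16 = 85.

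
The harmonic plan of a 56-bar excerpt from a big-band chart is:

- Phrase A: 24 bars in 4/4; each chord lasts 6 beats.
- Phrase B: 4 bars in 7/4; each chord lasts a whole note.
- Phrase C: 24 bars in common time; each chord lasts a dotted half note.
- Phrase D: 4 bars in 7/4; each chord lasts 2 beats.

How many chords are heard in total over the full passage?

A: 24 bars × 4 beats = 96 beats; 6 beats/chord → 16 chords.
B: 4 bars × 7 beats = 28 beats; 4 beats/chord → 7 chords.
C: 24 bars × 4 beats = 96 beats; 3 beats/chord → 32 chords.
D: 4 bars × 7 beats = 28 beats; 2 beats/chord → 14 chords.
Total: 16 + 7 + 32 + 14 = 69.

69 chords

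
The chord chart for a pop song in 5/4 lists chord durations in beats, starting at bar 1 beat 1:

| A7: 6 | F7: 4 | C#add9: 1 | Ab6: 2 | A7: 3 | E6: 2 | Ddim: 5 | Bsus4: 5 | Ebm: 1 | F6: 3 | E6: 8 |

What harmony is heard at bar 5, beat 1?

Ddim

Beat 1 of bar 5 is beat (5−1)×5 + 1 = 21 overall.
Running totals: A7 ends at 6, F7 ends at 10, C#add9 ends at 11, Ab6 ends at 13, A7 ends at 16, E6 ends at 18, Ddim ends at 23.
Beat 21 falls within Ddim.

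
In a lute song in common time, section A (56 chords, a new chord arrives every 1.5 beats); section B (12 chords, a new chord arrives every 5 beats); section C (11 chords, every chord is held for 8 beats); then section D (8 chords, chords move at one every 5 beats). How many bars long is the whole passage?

A: 56 × 1.5 = 84 beats = 21 bars.
B: 12 × 5 = 60 beats = 15 bars.
C: 11 × 8 = 88 beats = 22 bars.
D: 8 × 5 = 40 beats = 10 bars.
Total: 21 + 15 + 22 + 10 = 68 bars.

68 bars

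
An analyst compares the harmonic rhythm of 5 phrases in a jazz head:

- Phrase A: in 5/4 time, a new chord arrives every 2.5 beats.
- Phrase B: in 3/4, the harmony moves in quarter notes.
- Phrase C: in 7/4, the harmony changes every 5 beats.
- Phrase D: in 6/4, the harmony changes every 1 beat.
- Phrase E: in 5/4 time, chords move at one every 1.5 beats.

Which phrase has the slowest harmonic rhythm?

A: each chord is 2.5 beats in 5/4, so 2 per bar.
B: each chord is 1 beat in 3/4, so 3 per bar.
C: each chord is 5 beats in 7/4, so 1.4 per bar.
D: each chord is 1 beat in 6/4, so 6 per bar.
E: each chord is 1.5 beats in 5/4, so 10/3 per bar.
Slowest is C at 1.4 chords/bar.

Phrase C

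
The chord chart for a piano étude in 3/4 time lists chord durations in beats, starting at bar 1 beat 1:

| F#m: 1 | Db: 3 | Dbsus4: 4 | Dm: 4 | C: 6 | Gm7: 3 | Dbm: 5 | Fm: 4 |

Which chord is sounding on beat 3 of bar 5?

C

Beat 3 of bar 5 is beat (5−1)×3 + 3 = 15 overall.
Running totals: F#m ends at 1, Db ends at 4, Dbsus4 ends at 8, Dm ends at 12, C ends at 18.
Beat 15 falls within C.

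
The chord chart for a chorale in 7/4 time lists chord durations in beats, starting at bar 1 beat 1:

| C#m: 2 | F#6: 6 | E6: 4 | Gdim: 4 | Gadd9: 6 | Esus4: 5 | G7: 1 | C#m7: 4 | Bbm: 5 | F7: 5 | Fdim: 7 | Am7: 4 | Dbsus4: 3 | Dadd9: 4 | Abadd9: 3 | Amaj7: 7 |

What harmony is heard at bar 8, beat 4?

Beat 4 of bar 8 is beat (8−1)×7 + 4 = 53 overall.
Running totals: C#m ends at 2, F#6 ends at 8, E6 ends at 12, Gdim ends at 16, Gadd9 ends at 22, Esus4 ends at 27, G7 ends at 28, C#m7 ends at 32, Bbm ends at 37, F7 ends at 42, Fdim ends at 49, Am7 ends at 53.
Beat 53 falls within Am7.

Am7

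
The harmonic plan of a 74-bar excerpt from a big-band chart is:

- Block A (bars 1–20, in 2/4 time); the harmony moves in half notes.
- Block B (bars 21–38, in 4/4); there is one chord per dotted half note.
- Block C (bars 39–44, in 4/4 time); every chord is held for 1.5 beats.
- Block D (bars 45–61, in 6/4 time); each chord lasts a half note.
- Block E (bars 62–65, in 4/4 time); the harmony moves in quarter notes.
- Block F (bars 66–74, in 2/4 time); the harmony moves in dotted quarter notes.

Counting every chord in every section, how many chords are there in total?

139 chords

A has 40 beats and chords last 2 each, so 20 chords.
B has 72 beats and chords last 3 each, so 24 chords.
C has 24 beats and chords last 1.5 each, so 16 chords.
D has 102 beats and chords last 2 each, so 51 chords.
E has 16 beats and chords last 1 each, so 16 chords.
F has 18 beats and chords last 1.5 each, so 12 chords.
Total: 20 + 24 + 16 + 51 + 16 + 12 = 139.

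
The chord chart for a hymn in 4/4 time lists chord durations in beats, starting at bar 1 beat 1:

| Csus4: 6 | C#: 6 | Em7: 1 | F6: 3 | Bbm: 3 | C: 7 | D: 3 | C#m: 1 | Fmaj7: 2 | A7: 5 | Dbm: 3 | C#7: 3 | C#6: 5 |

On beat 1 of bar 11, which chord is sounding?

C#7

Beat 1 of bar 11 is beat (11−1)×4 + 1 = 41 overall.
Running totals: Csus4 ends at 6, C# ends at 12, Em7 ends at 13, F6 ends at 16, Bbm ends at 19, C ends at 26, D ends at 29, C#m ends at 30, Fmaj7 ends at 32, A7 ends at 37, Dbm ends at 40, C#7 ends at 43.
Beat 41 falls within C#7.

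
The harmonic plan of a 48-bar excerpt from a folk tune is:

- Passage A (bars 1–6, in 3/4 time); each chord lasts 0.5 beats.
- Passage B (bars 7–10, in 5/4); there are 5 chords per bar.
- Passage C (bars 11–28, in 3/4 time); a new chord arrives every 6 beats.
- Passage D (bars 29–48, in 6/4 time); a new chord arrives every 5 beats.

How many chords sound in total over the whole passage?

A: 6·3 = 18 beats, 18/0.5 = 36 chords.
B: 4·5 = 20 beats, 20/1 = 20 chords.
C: 18·3 = 54 beats, 54/6 = 9 chords.
D: 20·6 = 120 beats, 120/5 = 24 chords.
Total: 36 + 20 + 9 + 24 = 89.

89 chords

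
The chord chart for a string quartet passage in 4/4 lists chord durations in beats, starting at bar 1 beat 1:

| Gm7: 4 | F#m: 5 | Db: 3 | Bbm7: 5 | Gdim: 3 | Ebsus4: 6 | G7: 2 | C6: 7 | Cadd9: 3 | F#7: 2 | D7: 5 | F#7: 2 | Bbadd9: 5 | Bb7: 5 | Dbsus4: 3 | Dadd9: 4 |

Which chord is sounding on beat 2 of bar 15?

Beat 2 of bar 15 is beat (15−1)×4 + 2 = 58 overall.
Running totals: Gm7 ends at 4, F#m ends at 9, Db ends at 12, Bbm7 ends at 17, Gdim ends at 20, Ebsus4 ends at 26, G7 ends at 28, C6 ends at 35, Cadd9 ends at 38, F#7 ends at 40, D7 ends at 45, F#7 ends at 47, Bbadd9 ends at 52, Bb7 ends at 57, Dbsus4 ends at 60.
Beat 58 falls within Dbsus4.

Dbsus4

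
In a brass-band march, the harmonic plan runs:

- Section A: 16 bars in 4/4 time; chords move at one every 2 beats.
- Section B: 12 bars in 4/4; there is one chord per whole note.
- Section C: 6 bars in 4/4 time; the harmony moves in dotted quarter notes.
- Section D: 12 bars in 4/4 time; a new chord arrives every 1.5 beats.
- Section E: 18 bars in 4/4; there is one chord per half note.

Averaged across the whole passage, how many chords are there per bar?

2 chords per bar

A: 16 × 4 = 64 beats ÷ 2 = 32 chords.
B: 12 × 4 = 48 beats ÷ 4 = 12 chords.
C: 6 × 4 = 24 beats ÷ 1.5 = 16 chords.
D: 12 × 4 = 48 beats ÷ 1.5 = 32 chords.
E: 18 × 4 = 72 beats ÷ 2 = 36 chords.
Overall: 128 chords over 64 bars → 128/64 = 2 chords per bar.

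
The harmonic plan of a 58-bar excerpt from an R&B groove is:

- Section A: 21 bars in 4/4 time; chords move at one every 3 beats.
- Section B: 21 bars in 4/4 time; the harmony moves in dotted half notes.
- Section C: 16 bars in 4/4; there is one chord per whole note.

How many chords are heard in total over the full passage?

A: 21·4 = 84 beats, 84/3 = 28 chords.
B: 21·4 = 84 beats, 84/3 = 28 chords.
C: 16·4 = 64 beats, 64/4 = 16 chords.
Total: 28 + 28 + 16 = 72.

72 chords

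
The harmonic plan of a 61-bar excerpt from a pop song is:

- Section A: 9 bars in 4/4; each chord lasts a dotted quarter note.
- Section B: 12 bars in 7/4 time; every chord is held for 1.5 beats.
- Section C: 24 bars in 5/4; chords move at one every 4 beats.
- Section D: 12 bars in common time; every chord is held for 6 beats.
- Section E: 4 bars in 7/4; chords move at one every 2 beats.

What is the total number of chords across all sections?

A: 9 bars × 4 beats = 36 beats; 1.5 beats/chord → 24 chords.
B: 12 bars × 7 beats = 84 beats; 1.5 beats/chord → 56 chords.
C: 24 bars × 5 beats = 120 beats; 4 beats/chord → 30 chords.
D: 12 bars × 4 beats = 48 beats; 6 beats/chord → 8 chords.
E: 4 bars × 7 beats = 28 beats; 2 beats/chord → 14 chords.
Total: 24 + 56 + 30 + 8 + 14 = 132.

132 chords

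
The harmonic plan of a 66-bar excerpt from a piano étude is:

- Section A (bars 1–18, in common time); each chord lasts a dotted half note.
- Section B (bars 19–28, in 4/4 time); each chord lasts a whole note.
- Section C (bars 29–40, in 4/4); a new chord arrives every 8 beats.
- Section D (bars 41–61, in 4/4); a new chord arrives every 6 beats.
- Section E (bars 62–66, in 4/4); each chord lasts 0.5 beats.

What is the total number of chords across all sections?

A: 18 bars × 4 beats = 72 beats; 3 beats/chord → 24 chords.
B: 10 bars × 4 beats = 40 beats; 4 beats/chord → 10 chords.
C: 12 bars × 4 beats = 48 beats; 8 beats/chord → 6 chords.
D: 21 bars × 4 beats = 84 beats; 6 beats/chord → 14 chords.
E: 5 bars × 4 beats = 20 beats; 0.5 beats/chord → 40 chords.
Total: 24 + 10 + 6 + 14 + 40 = 94.

94 chords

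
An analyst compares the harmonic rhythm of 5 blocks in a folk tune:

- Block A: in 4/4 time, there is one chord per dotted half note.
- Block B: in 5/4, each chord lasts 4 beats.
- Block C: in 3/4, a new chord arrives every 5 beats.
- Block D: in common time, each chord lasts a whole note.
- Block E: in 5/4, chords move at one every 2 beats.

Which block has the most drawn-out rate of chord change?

A: 4/3 = 4/3 chords/bar.
B: 5/4 = 1.25 chords/bar.
C: 3/5 = 0.6 chords/bar.
D: 4/4 = 1 chord/bar.
E: 5/2 = 2.5 chords/bar.
Slowest is C at 0.6 chords/bar.

Block C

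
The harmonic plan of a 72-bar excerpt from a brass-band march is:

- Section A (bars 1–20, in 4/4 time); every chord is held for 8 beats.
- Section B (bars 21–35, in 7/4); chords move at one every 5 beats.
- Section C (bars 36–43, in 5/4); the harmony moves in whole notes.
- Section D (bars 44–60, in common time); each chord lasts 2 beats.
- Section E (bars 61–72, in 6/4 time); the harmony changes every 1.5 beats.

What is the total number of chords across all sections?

123 chords

A: 20 bars × 4 beats = 80 beats; 8 beats/chord → 10 chords.
B: 15 bars × 7 beats = 105 beats; 5 beats/chord → 21 chords.
C: 8 bars × 5 beats = 40 beats; 4 beats/chord → 10 chords.
D: 17 bars × 4 beats = 68 beats; 2 beats/chord → 34 chords.
E: 12 bars × 6 beats = 72 beats; 1.5 beats/chord → 48 chords.
Total: 10 + 21 + 10 + 34 + 48 = 123.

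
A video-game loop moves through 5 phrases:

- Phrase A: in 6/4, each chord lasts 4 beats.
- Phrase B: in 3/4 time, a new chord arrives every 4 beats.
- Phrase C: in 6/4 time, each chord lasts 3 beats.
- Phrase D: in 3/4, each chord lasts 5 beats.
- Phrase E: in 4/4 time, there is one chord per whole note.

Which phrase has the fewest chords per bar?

A: 6 beats/bar ÷ 4 beats/chord = 1.5 chords/bar.
B: 3 beats/bar ÷ 4 beats/chord = 0.75 chords/bar.
C: 6 beats/bar ÷ 3 beats/chord = 2 chords/bar.
D: 3 beats/bar ÷ 5 beats/chord = 0.6 chords/bar.
E: 4 beats/bar ÷ 4 beats/chord = 1 chord/bar.
Slowest is D at 0.6 chords/bar.

Phrase D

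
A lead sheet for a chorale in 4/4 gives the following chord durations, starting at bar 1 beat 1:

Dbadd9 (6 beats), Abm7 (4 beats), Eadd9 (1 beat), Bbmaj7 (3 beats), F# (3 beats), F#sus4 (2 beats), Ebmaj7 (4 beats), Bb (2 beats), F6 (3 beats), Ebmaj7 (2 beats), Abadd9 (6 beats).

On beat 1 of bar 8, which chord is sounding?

Beat 1 of bar 8 is beat (8−1)×4 + 1 = 29 overall.
Running totals: Dbadd9 ends at 6, Abm7 ends at 10, Eadd9 ends at 11, Bbmaj7 ends at 14, F# ends at 17, F#sus4 ends at 19, Ebmaj7 ends at 23, Bb ends at 25, F6 ends at 28, Ebmaj7 ends at 30.
Beat 29 falls within Ebmaj7.

Ebmaj7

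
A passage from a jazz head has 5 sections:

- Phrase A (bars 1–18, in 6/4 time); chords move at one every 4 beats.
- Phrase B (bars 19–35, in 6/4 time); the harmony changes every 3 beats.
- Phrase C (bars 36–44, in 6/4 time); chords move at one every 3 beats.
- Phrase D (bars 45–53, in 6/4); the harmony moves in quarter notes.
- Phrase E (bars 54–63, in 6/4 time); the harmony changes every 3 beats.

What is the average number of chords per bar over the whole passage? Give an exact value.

17/7 chords per bar

A: 18 × 6 = 108 beats ÷ 4 = 27 chords.
B: 17 × 6 = 102 beats ÷ 3 = 34 chords.
C: 9 × 6 = 54 beats ÷ 3 = 18 chords.
D: 9 × 6 = 54 beats ÷ 1 = 54 chords.
E: 10 × 6 = 60 beats ÷ 3 = 20 chords.
Overall: 153 chords over 63 bars → 153/63 = 17/7 chords per bar.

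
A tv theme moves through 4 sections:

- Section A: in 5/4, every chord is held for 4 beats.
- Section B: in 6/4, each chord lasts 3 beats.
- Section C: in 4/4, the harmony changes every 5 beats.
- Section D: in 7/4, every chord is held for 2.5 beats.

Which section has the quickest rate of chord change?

A: each chord is 4 beats in 5/4, so 1.25 per bar.
B: each chord is 3 beats in 6/4, so 2 per bar.
C: each chord is 5 beats in 4/4, so 0.8 per bar.
D: each chord is 2.5 beats in 7/4, so 2.8 per bar.
Fastest is D at 2.8 chords/bar.

Section D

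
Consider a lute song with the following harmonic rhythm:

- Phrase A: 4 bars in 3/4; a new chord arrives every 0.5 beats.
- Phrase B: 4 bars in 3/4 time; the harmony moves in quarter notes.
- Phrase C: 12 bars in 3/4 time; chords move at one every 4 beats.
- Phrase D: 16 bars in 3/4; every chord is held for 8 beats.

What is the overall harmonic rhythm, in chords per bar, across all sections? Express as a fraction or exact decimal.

17/12 chords per bar

A: 4 bars of 3 beats is 12 beats; at 0.5 beats each that's 24 chords.
B: 4 bars of 3 beats is 12 beats; at 1 beat each that's 12 chords.
C: 12 bars of 3 beats is 36 beats; at 4 beats each that's 9 chords.
D: 16 bars of 3 beats is 48 beats; at 8 beats each that's 6 chords.
Overall: 51 chords over 36 bars → 51/36 = 17/12 chords per bar.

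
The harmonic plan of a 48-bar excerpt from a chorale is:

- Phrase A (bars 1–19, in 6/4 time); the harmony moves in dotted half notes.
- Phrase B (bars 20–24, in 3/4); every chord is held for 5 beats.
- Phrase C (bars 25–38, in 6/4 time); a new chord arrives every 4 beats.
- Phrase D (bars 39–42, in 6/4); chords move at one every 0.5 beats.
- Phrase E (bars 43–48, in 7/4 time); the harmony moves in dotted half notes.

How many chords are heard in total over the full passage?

124 chords

A has 114 beats and chords last 3 each, so 38 chords.
B has 15 beats and chords last 5 each, so 3 chords.
C has 84 beats and chords last 4 each, so 21 chords.
D has 24 beats and chords last 0.5 each, so 48 chords.
E has 42 beats and chords last 3 each, so 14 chords.
Total: 38 + 3 + 21 + 48 + 14 = 124.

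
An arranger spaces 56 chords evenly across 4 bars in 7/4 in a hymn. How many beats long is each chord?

0.5 beats

4 bars × 7 beats/bar = 28 beats total.
28 beats ÷ 56 chords = 0.5 beats per chord.
(That is an eighth note.)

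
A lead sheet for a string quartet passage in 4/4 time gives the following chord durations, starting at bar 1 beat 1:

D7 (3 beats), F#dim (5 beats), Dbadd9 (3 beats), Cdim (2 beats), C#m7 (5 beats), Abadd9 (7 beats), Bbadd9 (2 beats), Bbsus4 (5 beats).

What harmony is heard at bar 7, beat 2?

Bbadd9

Beat 2 of bar 7 is beat (7−1)×4 + 2 = 26 overall.
Running totals: D7 ends at 3, F#dim ends at 8, Dbadd9 ends at 11, Cdim ends at 13, C#m7 ends at 18, Abadd9 ends at 25, Bbadd9 ends at 27.
Beat 26 falls within Bbadd9.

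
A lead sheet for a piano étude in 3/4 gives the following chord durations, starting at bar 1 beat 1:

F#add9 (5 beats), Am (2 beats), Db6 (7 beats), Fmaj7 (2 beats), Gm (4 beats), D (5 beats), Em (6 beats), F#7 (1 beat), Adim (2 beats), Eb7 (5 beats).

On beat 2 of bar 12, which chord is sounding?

Beat 2 of bar 12 is beat (12−1)×3 + 2 = 35 overall.
Running totals: F#add9 ends at 5, Am ends at 7, Db6 ends at 14, Fmaj7 ends at 16, Gm ends at 20, D ends at 25, Em ends at 31, F#7 ends at 32, Adim ends at 34, Eb7 ends at 39.
Beat 35 falls within Eb7.

Eb7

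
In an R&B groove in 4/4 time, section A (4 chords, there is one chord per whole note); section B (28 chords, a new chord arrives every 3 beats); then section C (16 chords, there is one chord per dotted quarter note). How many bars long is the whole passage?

A: 4 × 4 = 16 beats = 4 bars.
B: 28 × 3 = 84 beats = 21 bars.
C: 16 × 1.5 = 24 beats = 6 bars.
Total: 4 + 21 + 6 = 31 bars.

31 bars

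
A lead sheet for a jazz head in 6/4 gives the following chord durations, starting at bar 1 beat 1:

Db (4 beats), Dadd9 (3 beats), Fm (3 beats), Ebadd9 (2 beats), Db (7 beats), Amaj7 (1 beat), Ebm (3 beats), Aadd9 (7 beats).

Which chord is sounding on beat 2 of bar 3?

Db

Beat 2 of bar 3 is beat (3−1)×6 + 2 = 14 overall.
Running totals: Db ends at 4, Dadd9 ends at 7, Fm ends at 10, Ebadd9 ends at 12, Db ends at 19.
Beat 14 falls within Db.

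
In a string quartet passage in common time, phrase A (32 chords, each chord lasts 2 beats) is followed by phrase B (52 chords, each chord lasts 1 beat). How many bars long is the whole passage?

A: 32 × 2 = 64 beats = 16 bars.
B: 52 × 1 = 52 beats = 13 bars.
Total: 16 + 13 = 29 bars.

29 bars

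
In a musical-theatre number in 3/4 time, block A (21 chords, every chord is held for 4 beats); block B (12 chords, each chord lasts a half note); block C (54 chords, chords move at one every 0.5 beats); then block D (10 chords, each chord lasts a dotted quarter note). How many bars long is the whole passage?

50 bars

A: 21 × 4 = 84 beats = 28 bars.
B: 12 × 2 = 24 beats = 8 bars.
C: 54 × 0.5 = 27 beats = 9 bars.
D: 10 × 1.5 = 15 beats = 5 bars.
Total: 28 + 8 + 9 + 5 = 50 bars.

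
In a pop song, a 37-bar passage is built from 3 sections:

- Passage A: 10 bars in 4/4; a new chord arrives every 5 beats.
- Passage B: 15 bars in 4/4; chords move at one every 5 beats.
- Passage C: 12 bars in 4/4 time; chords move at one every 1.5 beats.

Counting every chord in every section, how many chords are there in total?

A has 40 beats and chords last 5 each, so 8 chords.
B has 60 beats and chords last 5 each, so 12 chords.
C has 48 beats and chords last 1.5 each, so 32 chords.
Total: 8 + 12 + 32 = 52.

52 chords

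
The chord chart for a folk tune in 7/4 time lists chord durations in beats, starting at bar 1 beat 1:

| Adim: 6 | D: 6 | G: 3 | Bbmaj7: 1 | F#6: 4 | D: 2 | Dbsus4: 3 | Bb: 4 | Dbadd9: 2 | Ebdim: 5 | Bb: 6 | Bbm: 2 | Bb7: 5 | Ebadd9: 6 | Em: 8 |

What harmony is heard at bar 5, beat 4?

Ebdim

Beat 4 of bar 5 is beat (5−1)×7 + 4 = 32 overall.
Running totals: Adim ends at 6, D ends at 12, G ends at 15, Bbmaj7 ends at 16, F#6 ends at 20, D ends at 22, Dbsus4 ends at 25, Bb ends at 29, Dbadd9 ends at 31, Ebdim ends at 36.
Beat 32 falls within Ebdim.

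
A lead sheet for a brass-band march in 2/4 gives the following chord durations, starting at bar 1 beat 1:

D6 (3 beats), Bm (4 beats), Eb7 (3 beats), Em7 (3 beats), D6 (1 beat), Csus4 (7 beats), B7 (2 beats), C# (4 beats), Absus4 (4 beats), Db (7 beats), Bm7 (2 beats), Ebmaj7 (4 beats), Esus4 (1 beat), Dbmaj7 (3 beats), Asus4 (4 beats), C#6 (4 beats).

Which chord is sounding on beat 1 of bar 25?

Asus4

Beat 1 of bar 25 is beat (25−1)×2 + 1 = 49 overall.
Running totals: D6 ends at 3, Bm ends at 7, Eb7 ends at 10, Em7 ends at 13, D6 ends at 14, Csus4 ends at 21, B7 ends at 23, C# ends at 27, Absus4 ends at 31, Db ends at 38, Bm7 ends at 40, Ebmaj7 ends at 44, Esus4 ends at 45, Dbmaj7 ends at 48, Asus4 ends at 52.
Beat 49 falls within Asus4.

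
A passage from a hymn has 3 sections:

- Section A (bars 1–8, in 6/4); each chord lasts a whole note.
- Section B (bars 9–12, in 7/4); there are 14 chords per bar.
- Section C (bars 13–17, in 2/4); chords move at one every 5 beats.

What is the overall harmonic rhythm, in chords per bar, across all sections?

A: 8 × 6 = 48 beats ÷ 4 = 12 chords.
B: 4 × 7 = 28 beats ÷ 0.5 = 56 chords.
C: 5 × 2 = 10 beats ÷ 5 = 2 chords.
Overall: 70 chords over 17 bars → 70/17 = 70/17 chords per bar.

70/17 chords per bar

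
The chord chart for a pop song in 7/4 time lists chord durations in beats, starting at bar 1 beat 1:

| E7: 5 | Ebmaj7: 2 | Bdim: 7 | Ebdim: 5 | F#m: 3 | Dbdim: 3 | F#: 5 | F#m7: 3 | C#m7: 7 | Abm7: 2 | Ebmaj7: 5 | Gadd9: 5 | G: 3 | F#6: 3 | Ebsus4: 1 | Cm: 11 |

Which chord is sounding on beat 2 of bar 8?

Gadd9

Beat 2 of bar 8 is beat (8−1)×7 + 2 = 51 overall.
Running totals: E7 ends at 5, Ebmaj7 ends at 7, Bdim ends at 14, Ebdim ends at 19, F#m ends at 22, Dbdim ends at 25, F# ends at 30, F#m7 ends at 33, C#m7 ends at 40, Abm7 ends at 42, Ebmaj7 ends at 47, Gadd9 ends at 52.
Beat 51 falls within Gadd9.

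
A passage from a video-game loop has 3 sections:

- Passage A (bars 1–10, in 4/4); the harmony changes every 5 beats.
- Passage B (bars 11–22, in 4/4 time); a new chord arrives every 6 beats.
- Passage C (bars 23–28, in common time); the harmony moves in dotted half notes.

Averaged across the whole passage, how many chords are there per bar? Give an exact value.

6/7 chords per bar

A: 10 bars of 4 beats is 40 beats; at 5 beats each that's 8 chords.
B: 12 bars of 4 beats is 48 beats; at 6 beats each that's 8 chords.
C: 6 bars of 4 beats is 24 beats; at 3 beats each that's 8 chords.
Overall: 24 chords over 28 bars → 24/28 = 6/7 chords per bar.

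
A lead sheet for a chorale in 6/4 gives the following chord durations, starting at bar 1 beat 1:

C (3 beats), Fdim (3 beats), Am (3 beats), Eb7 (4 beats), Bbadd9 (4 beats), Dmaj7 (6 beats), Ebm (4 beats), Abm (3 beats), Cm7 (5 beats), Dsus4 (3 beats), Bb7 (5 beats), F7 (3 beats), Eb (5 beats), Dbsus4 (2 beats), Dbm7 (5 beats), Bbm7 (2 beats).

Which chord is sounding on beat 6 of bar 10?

Beat 6 of bar 10 is beat (10−1)×6 + 6 = 60 overall.
Running totals: C ends at 3, Fdim ends at 6, Am ends at 9, Eb7 ends at 13, Bbadd9 ends at 17, Dmaj7 ends at 23, Ebm ends at 27, Abm ends at 30, Cm7 ends at 35, Dsus4 ends at 38, Bb7 ends at 43, F7 ends at 46, Eb ends at 51, Dbsus4 ends at 53, Dbm7 ends at 58, Bbm7 ends at 60.
Beat 60 falls within Bbm7.

Bbm7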